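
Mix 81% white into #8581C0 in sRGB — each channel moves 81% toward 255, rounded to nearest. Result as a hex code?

#E8E7F3

#8581C0 is rgb(133, 129, 192).
An 81% tint moves each channel 81% toward 255:
  R: 133 + 0.81×(255−133) = 133 + 98.82 = 231.82 → 232
  G: 129 + 102.06 = 231.06 → 231
  B: 192 + 0.81×(255−192) = 192 + 51.03 = 243.03 → 243
rgb(232, 231, 243) = #E8E7F3.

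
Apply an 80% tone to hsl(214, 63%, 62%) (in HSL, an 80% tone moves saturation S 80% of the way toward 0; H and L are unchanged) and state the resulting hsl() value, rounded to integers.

hsl(214, 13%, 62%)

S moves 80% from 63 toward 0: 63 − 50.4 = 12.6 → 13.
H and L are unchanged.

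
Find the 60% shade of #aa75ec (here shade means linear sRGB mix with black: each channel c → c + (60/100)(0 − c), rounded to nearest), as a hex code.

#aa75ec is rgb(170, 117, 236).
Lerp each channel 60% toward 0:
  R: 170 + 0.6×(0−170) = 170 − 102 = 68 → 68
  G: 117 + 0.6×(0−117) = 117 − 70.2 = 46.8 → 47
  B: 236 + 0.6×(0−236) = 236 − 141.6 = 94.4 → 94
rgb(68, 47, 94) = #442f5e.

#442f5e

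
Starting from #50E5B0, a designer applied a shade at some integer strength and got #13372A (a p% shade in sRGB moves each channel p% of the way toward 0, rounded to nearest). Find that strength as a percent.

#50E5B0 is rgb(80, 229, 176); #13372A is rgb(19, 55, 42).
On the G channel (widest range): 55 ≈ 229 + (p/100)(0 − 229), so p ≈ 100×(55 − 229)/(0 − 229) = -17400/-229 = 75.98.
p = 76 reproduces all three channels after rounding.

76%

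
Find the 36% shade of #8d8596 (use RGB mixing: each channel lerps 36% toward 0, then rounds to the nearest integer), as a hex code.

#5a5560

#8d8596 is rgb(141, 133, 150).
A 36% shade moves each channel 36% toward 0:
  R: 141 + 0.36×(0−141) = 141 − 50.76 = 90.24 → 90
  G: 133 + 0.36×(0−133) = 133 − 47.88 = 85.12 → 85
  B: 150 − 54 = 96 → 96
rgb(90, 85, 96) = #5a5560.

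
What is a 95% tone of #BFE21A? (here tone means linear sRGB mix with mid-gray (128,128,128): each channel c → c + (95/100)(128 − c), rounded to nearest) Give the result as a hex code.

#83857B

#BFE21A is rgb(191, 226, 26).
Lerp each channel 95% toward 128:
  R: 191 + 0.95×(128−191) = 191 − 59.85 = 131.15 → 131
  G: 226 + 0.95×(128−226) = 226 − 93.1 = 132.9 → 133
  B: 26 + 0.95×(128−26) = 26 + 96.9 = 122.9 → 123
rgb(131, 133, 123) = #83857B.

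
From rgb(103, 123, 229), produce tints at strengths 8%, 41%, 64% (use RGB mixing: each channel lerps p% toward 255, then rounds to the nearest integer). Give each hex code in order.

#7386e7, #a5b1f0, #c8cff6

8%: (103 + 12.16 = 115.16→115, 123 + 10.56 = 133.56→134, 229 + 2.08 = 231.08→231) → #7386e7
41%: (103 + 62.32 = 165.32→165, 123 + 54.12 = 177.12→177, 229 + 10.66 = 239.66→240) → #a5b1f0
64%: (103 + 97.28 = 200.28→200, 123 + 84.48 = 207.48→207, 229 + 16.64 = 245.64→246) → #c8cff6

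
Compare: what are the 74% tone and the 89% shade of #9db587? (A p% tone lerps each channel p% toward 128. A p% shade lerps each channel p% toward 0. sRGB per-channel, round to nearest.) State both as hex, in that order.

#9db587 is rgb(157, 181, 135).
74% tone:
  R: 157 + 0.74×(128−157) = 157 − 21.46 = 135.54 → 136
  G: 181 + 0.74×(128−181) = 181 − 39.22 = 141.78 → 142
  B: 135 + 0.74×(128−135) = 135 − 5.18 = 129.82 → 130
  → #888e82
89% shade:
  R: 157 + 0.89×(0−157) = 157 − 139.73 = 17.27 → 17
  G: 181 − 161.09 = 19.91 → 20
  B: 135 + 0.89×(0−135) = 135 − 120.15 = 14.85 → 15
  → #11140f

#888e82, #11140f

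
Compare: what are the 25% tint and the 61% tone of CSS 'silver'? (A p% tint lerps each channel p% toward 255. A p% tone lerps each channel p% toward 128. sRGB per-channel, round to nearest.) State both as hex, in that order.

CSS silver is rgb(192, 192, 192).
25% tint:
  R: 192 + 0.25×(255−192) = 192 + 15.75 = 207.75 → 208
  G: 192 + 0.25×(255−192) = 192 + 15.75 = 207.75 → 208
  B: 192 + 15.75 = 207.75 → 208
  → #D0D0D0
61% tone:
  R: 192 + 0.61×(128−192) = 192 − 39.04 = 152.96 → 153
  G: 192 − 39.04 = 152.96 → 153
  B: 192 + 0.61×(128−192) = 192 − 39.04 = 152.96 → 153
  → #999999

#D0D0D0, #999999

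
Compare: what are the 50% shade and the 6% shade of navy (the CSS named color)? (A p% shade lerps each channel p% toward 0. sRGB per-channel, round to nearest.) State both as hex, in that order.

CSS navy is rgb(0, 0, 128).
50% shade:
  R: 0 + 0 = 0 → 0
  G: 0 + 0 = 0 → 0
  B: 128 − 64 = 64 → 64
  → #000040
6% shade:
  R: 0 + 0.06×(0−0) = 0 + 0 = 0 → 0
  G: 0 + 0.06×(0−0) = 0 + 0 = 0 → 0
  B: 128 + 0.06×(0−128) = 128 − 7.68 = 120.32 → 120
  → #000078

#000040, #000078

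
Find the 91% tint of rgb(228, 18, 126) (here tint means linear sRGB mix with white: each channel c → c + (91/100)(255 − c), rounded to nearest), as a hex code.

#FDEAF3

A 91% tint moves each channel 91% toward 255:
  R: 228 + 24.57 = 252.57 → 253
  G: 18 + 0.91×(255−18) = 18 + 215.67 = 233.67 → 234
  B: 126 + 0.91×(255−126) = 126 + 117.39 = 243.39 → 243
rgb(253, 234, 243) = #FDEAF3.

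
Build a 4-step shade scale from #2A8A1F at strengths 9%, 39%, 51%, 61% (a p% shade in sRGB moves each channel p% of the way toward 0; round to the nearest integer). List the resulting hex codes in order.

#2A8A1F is rgb(42, 138, 31).
9%: (42 − 3.78 = 38.22→38, 138 − 12.42 = 125.58→126, 31 − 2.79 = 28.21→28) → #267E1C
39%: (42 − 16.38 = 25.62→26, 138 − 53.82 = 84.18→84, 31 − 12.09 = 18.91→19) → #1A5413
51%: (42 − 21.42 = 20.58→21, 138 − 70.38 = 67.62→68, 31 − 15.81 = 15.19→15) → #15440F
61%: (42 − 25.62 = 16.38→16, 138 − 84.18 = 53.82→54, 31 − 18.91 = 12.09→12) → #10360C

#267E1C, #1A5413, #15440F, #10360C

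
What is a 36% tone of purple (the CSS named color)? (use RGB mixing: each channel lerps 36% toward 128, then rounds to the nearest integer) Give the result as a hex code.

CSS purple is rgb(128, 0, 128).
A 36% tone moves each channel 36% toward 128:
  R: 128 + 0 = 128 → 128
  G: 0 + 0.36×(128−0) = 0 + 46.08 = 46.08 → 46
  B: 128 + 0.36×(128−128) = 128 + 0 = 128 → 128
rgb(128, 46, 128) = #802e80.

#802e80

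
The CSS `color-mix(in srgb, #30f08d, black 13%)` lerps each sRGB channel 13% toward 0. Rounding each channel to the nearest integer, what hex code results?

#30f08d is rgb(48, 240, 141).
Lerp each channel 13% toward 0:
  R: 48 − 6.24 = 41.76 → 42
  G: 240 + 0.13×(0−240) = 240 − 31.2 = 208.8 → 209
  B: 141 + 0.13×(0−141) = 141 − 18.33 = 122.67 → 123
rgb(42, 209, 123) = #2ad17b.

#2ad17b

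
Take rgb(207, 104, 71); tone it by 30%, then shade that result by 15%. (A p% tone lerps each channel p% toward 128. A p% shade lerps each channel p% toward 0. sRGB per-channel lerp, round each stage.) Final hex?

Lerp each channel 30% toward 128:
  R: 207 − 23.7 = 183.3 → 183
  G: 104 + 0.3×(128−104) = 104 + 7.2 = 111.2 → 111
  B: 71 + 17.1 = 88.1 → 88
After the tone: rgb(183, 111, 88) = #b76f58.
Per channel, c → c + 0.15(0 − c):
  R: 183 − 27.45 = 155.55 → 156
  G: 111 + 0.15×(0−111) = 111 − 16.65 = 94.35 → 94
  B: 88 + 0.15×(0−88) = 88 − 13.2 = 74.8 → 75
rgb(156, 94, 75) = #9c5e4b.

#9c5e4b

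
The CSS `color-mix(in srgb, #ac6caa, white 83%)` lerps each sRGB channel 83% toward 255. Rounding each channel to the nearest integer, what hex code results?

#f1e6f1

#ac6caa is rgb(172, 108, 170).
An 83% tint moves each channel 83% toward 255:
  R: 172 + 0.83×(255−172) = 172 + 68.89 = 240.89 → 241
  G: 108 + 122.01 = 230.01 → 230
  B: 170 + 0.83×(255−170) = 170 + 70.55 = 240.55 → 241
rgb(241, 230, 241) = #f1e6f1.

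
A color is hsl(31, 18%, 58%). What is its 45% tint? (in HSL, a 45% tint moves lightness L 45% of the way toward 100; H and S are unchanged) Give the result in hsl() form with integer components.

L moves 45% from 58 toward 100: 58 + 18.9 = 76.9 → 77.
H and S are unchanged.

hsl(31, 18%, 77%)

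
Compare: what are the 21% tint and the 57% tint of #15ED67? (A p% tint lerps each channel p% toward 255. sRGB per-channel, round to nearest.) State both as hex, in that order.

#15ED67 is rgb(21, 237, 103).
21% tint:
  R: 21 + 49.14 = 70.14 → 70
  G: 237 + 3.78 = 240.78 → 241
  B: 103 + 0.21×(255−103) = 103 + 31.92 = 134.92 → 135
  → #46F187
57% tint:
  R: 21 + 0.57×(255−21) = 21 + 133.38 = 154.38 → 154
  G: 237 + 10.26 = 247.26 → 247
  B: 103 + 0.57×(255−103) = 103 + 86.64 = 189.64 → 190
  → #9AF7BE

#46F187, #9AF7BE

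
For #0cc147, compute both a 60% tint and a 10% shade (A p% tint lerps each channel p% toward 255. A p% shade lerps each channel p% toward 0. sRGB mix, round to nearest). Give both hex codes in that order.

#9ee6b5, #0bae40

#0cc147 is rgb(12, 193, 71).
60% tint:
  R: 12 + 0.6×(255−12) = 12 + 145.8 = 157.8 → 158
  G: 193 + 37.2 = 230.2 → 230
  B: 71 + 0.6×(255−71) = 71 + 110.4 = 181.4 → 181
  → #9ee6b5
10% shade:
  R: 12 − 1.2 = 10.8 → 11
  G: 193 + 0.1×(0−193) = 193 − 19.3 = 173.7 → 174
  B: 71 − 7.1 = 63.9 → 64
  → #0bae40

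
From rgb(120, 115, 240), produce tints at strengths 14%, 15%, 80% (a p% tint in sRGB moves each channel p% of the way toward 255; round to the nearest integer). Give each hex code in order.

14%: (120 + 18.9 = 138.9→139, 115 + 19.6 = 134.6→135, 240 + 2.1 = 242.1→242) → #8b87f2
15%: (120 + 20.25 = 140.25→140, 115 + 21 = 136→136, 240 + 2.25 = 242.25→242) → #8c88f2
80%: (120 + 108 = 228→228, 115 + 112 = 227→227, 240 + 12 = 252→252) → #e4e3fc

#8b87f2, #8c88f2, #e4e3fc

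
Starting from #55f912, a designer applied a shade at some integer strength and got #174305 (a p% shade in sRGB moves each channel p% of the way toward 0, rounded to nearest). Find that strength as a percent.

73%

#55f912 is rgb(85, 249, 18); #174305 is rgb(23, 67, 5).
On the G channel (widest range): 67 ≈ 249 + (p/100)(0 − 249), so p ≈ 100×(67 − 249)/(0 − 249) = -18200/-249 = 73.09.
p = 73 reproduces all three channels after rounding.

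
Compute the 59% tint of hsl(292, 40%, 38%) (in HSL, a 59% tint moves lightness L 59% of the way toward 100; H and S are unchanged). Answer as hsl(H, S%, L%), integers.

hsl(292, 40%, 75%)

L moves 59% from 38 toward 100: 38 + 36.58 = 74.58 → 75.
H and S are unchanged.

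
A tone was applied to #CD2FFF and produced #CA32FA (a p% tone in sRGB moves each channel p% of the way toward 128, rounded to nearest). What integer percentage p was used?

#CD2FFF is rgb(205, 47, 255); #CA32FA is rgb(202, 50, 250).
On the B channel (widest range): 250 ≈ 255 + (p/100)(128 − 255), so p ≈ 100×(250 − 255)/(128 − 255) = -500/-127 = 3.94.
p = 4 reproduces all three channels after rounding.

4%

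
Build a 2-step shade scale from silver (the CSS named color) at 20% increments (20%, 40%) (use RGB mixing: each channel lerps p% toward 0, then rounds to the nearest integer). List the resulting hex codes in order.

#9A9A9A, #737373

CSS silver is rgb(192, 192, 192).
20%: (192 − 38.4 = 153.6→154, 192 − 38.4 = 153.6→154, 192 − 38.4 = 153.6→154) → #9A9A9A
40%: (192 − 76.8 = 115.2→115, 192 − 76.8 = 115.2→115, 192 − 76.8 = 115.2→115) → #737373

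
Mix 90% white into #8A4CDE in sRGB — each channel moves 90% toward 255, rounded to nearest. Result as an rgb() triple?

rgb(243, 237, 252)

#8A4CDE is rgb(138, 76, 222).
Lerp each channel 90% toward 255:
  R: 138 + 105.3 = 243.3 → 243
  G: 76 + 0.9×(255−76) = 76 + 161.1 = 237.1 → 237
  B: 222 + 29.7 = 251.7 → 252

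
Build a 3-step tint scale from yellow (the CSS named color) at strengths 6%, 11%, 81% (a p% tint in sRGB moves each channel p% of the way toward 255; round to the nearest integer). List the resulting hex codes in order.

CSS yellow is rgb(255, 255, 0).
6%: (255→255, 255→255, 0 + 15.3 = 15.3→15) → #FFFF0F
11%: (255→255, 255→255, 0 + 28.05 = 28.05→28) → #FFFF1C
81%: (255→255, 255→255, 0 + 206.55 = 206.55→207) → #FFFFCF

#FFFF0F, #FFFF1C, #FFFFCF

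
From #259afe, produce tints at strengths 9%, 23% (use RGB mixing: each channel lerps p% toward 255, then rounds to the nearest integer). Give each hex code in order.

#259afe is rgb(37, 154, 254).
9%: (37 + 19.62 = 56.62→57, 154 + 9.09 = 163.09→163, 254→254) → #39a3fe
23%: (37 + 50.14 = 87.14→87, 154 + 23.23 = 177.23→177, 254→254) → #57b1fe

#39a3fe, #57b1fe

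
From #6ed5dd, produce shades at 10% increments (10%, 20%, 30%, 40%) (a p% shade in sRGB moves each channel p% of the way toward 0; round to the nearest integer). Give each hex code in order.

#6ed5dd is rgb(110, 213, 221).
10%: (110 − 11 = 99→99, 213 − 21.3 = 191.7→192, 221 − 22.1 = 198.9→199) → #63c0c7
20%: (110 − 22 = 88→88, 213 − 42.6 = 170.4→170, 221 − 44.2 = 176.8→177) → #58aab1
30%: (110 − 33 = 77→77, 213 − 63.9 = 149.1→149, 221 − 66.3 = 154.7→155) → #4d959b
40%: (110 − 44 = 66→66, 213 − 85.2 = 127.8→128, 221 − 88.4 = 132.6→133) → #428085

#63c0c7, #58aab1, #4d959b, #428085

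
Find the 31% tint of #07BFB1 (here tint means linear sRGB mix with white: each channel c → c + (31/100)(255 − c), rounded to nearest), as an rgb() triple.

rgb(84, 211, 201)

#07BFB1 is rgb(7, 191, 177).
Lerp each channel 31% toward 255:
  R: 7 + 76.88 = 83.88 → 84
  G: 191 + 19.84 = 210.84 → 211
  B: 177 + 0.31×(255−177) = 177 + 24.18 = 201.18 → 201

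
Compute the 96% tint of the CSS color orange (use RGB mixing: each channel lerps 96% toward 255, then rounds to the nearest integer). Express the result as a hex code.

CSS orange is rgb(255, 165, 0).
A 96% tint moves each channel 96% toward 255:
  R: 255 + 0.96×(255−255) = 255 + 0 = 255 → 255
  G: 165 + 0.96×(255−165) = 165 + 86.4 = 251.4 → 251
  B: 0 + 244.8 = 244.8 → 245
rgb(255, 251, 245) = #fffbf5.

#fffbf5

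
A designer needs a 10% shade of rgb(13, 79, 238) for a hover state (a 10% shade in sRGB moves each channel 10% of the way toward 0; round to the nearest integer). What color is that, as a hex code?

#0C47D6

Lerp each channel 10% toward 0:
  R: 13 + 0.1×(0−13) = 13 − 1.3 = 11.7 → 12
  G: 79 + 0.1×(0−79) = 79 − 7.9 = 71.1 → 71
  B: 238 + 0.1×(0−238) = 238 − 23.8 = 214.2 → 214
rgb(12, 71, 214) = #0C47D6.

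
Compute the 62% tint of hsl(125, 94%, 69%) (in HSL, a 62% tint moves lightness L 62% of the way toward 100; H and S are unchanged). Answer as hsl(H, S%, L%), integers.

L moves 62% from 69 toward 100: 69 + 19.22 = 88.22 → 88.
H and S are unchanged.

hsl(125, 94%, 88%)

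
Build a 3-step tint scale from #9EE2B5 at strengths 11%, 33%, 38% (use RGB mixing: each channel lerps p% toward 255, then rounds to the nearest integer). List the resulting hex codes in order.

#9EE2B5 is rgb(158, 226, 181).
11%: (158 + 10.67 = 168.67→169, 226 + 3.19 = 229.19→229, 181 + 8.14 = 189.14→189) → #A9E5BD
33%: (158 + 32.01 = 190.01→190, 226 + 9.57 = 235.57→236, 181 + 24.42 = 205.42→205) → #BEECCD
38%: (158 + 36.86 = 194.86→195, 226 + 11.02 = 237.02→237, 181 + 28.12 = 209.12→209) → #C3EDD1

#A9E5BD, #BEECCD, #C3EDD1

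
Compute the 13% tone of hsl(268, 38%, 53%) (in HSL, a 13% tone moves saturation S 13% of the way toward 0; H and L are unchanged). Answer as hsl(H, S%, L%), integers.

hsl(268, 33%, 53%)

S moves 13% from 38 toward 0: 38 − 4.94 = 33.06 → 33.
H and L are unchanged.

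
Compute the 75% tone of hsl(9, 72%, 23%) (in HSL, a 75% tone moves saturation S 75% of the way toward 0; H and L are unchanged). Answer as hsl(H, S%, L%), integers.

hsl(9, 18%, 23%)

S moves 75% from 72 toward 0: 72 − 54 = 18 → 18.
H and L are unchanged.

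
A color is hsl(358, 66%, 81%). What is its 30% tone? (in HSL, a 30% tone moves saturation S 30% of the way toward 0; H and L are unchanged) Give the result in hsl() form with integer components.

S moves 30% from 66 toward 0: 66 − 19.8 = 46.2 → 46.
H and L are unchanged.

hsl(358, 46%, 81%)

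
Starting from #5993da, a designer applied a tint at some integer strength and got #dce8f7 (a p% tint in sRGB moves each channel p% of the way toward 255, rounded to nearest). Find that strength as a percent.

79%

#5993da is rgb(89, 147, 218); #dce8f7 is rgb(220, 232, 247).
On the R channel (widest range): 220 ≈ 89 + (p/100)(255 − 89), so p ≈ 100×(220 − 89)/(255 − 89) = 13100/166 = 78.92.
p = 79 reproduces all three channels after rounding.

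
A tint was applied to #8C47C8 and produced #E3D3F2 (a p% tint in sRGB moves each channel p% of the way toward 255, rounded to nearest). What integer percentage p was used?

76%

#8C47C8 is rgb(140, 71, 200); #E3D3F2 is rgb(227, 211, 242).
On the G channel (widest range): 211 ≈ 71 + (p/100)(255 − 71), so p ≈ 100×(211 − 71)/(255 − 71) = 14000/184 = 76.09.
p = 76 reproduces all three channels after rounding.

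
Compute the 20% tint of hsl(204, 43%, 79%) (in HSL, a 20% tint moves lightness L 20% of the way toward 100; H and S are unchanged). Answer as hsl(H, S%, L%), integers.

hsl(204, 43%, 83%)

L moves 20% from 79 toward 100: 79 + 4.2 = 83.2 → 83.
H and S are unchanged.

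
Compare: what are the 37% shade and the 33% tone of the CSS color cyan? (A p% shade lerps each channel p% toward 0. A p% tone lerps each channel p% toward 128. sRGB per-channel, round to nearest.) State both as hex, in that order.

CSS cyan is rgb(0, 255, 255).
37% shade:
  R: 0 + 0.37×(0−0) = 0 + 0 = 0 → 0
  G: 255 + 0.37×(0−255) = 255 − 94.35 = 160.65 → 161
  B: 255 + 0.37×(0−255) = 255 − 94.35 = 160.65 → 161
  → #00A1A1
33% tone:
  R: 0 + 0.33×(128−0) = 0 + 42.24 = 42.24 → 42
  G: 255 + 0.33×(128−255) = 255 − 41.91 = 213.09 → 213
  B: 255 − 41.91 = 213.09 → 213
  → #2AD5D5

#00A1A1, #2AD5D5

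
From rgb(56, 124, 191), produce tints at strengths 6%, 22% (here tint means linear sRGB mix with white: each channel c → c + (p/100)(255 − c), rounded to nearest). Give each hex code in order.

6%: (56 + 11.94 = 67.94→68, 124 + 7.86 = 131.86→132, 191 + 3.84 = 194.84→195) → #4484C3
22%: (56 + 43.78 = 99.78→100, 124 + 28.82 = 152.82→153, 191 + 14.08 = 205.08→205) → #6499CD

#4484C3, #6499CD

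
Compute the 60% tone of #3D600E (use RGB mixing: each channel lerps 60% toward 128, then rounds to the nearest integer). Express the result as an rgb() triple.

rgb(101, 115, 82)

#3D600E is rgb(61, 96, 14).
Per channel, c → c + 0.6(128 − c):
  R: 61 + 40.2 = 101.2 → 101
  G: 96 + 19.2 = 115.2 → 115
  B: 14 + 68.4 = 82.4 → 82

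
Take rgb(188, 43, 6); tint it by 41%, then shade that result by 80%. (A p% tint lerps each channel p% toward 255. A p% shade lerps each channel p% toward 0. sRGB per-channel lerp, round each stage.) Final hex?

Lerp each channel 41% toward 255:
  R: 188 + 0.41×(255−188) = 188 + 27.47 = 215.47 → 215
  G: 43 + 0.41×(255−43) = 43 + 86.92 = 129.92 → 130
  B: 6 + 102.09 = 108.09 → 108
After the tint: rgb(215, 130, 108) = #D7826C.
Per channel, c → c + 0.8(0 − c):
  R: 215 + 0.8×(0−215) = 215 − 172 = 43 → 43
  G: 130 + 0.8×(0−130) = 130 − 104 = 26 → 26
  B: 108 + 0.8×(0−108) = 108 − 86.4 = 21.6 → 22
rgb(43, 26, 22) = #2B1A16.

#2B1A16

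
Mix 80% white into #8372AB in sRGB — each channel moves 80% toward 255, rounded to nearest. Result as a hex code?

#E6E3EE

#8372AB is rgb(131, 114, 171).
Lerp each channel 80% toward 255:
  R: 131 + 99.2 = 230.2 → 230
  G: 114 + 112.8 = 226.8 → 227
  B: 171 + 0.8×(255−171) = 171 + 67.2 = 238.2 → 238
rgb(230, 227, 238) = #E6E3EE.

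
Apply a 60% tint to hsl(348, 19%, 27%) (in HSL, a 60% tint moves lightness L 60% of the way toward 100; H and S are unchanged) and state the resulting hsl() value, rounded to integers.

hsl(348, 19%, 71%)

L moves 60% from 27 toward 100: 27 + 43.8 = 70.8 → 71.
H and S are unchanged.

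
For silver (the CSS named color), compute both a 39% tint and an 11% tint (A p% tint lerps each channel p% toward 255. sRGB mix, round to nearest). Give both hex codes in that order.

#d9d9d9, #c7c7c7

CSS silver is rgb(192, 192, 192).
39% tint:
  R: 192 + 24.57 = 216.57 → 217
  G: 192 + 24.57 = 216.57 → 217
  B: 192 + 0.39×(255−192) = 192 + 24.57 = 216.57 → 217
  → #d9d9d9
11% tint:
  R: 192 + 0.11×(255−192) = 192 + 6.93 = 198.93 → 199
  G: 192 + 6.93 = 198.93 → 199
  B: 192 + 6.93 = 198.93 → 199
  → #c7c7c7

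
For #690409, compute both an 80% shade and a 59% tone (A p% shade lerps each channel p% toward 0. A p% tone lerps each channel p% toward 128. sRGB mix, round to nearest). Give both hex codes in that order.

#150102, #774d4f

#690409 is rgb(105, 4, 9).
80% shade:
  R: 105 − 84 = 21 → 21
  G: 4 + 0.8×(0−4) = 4 − 3.2 = 0.8 → 1
  B: 9 + 0.8×(0−9) = 9 − 7.2 = 1.8 → 2
  → #150102
59% tone:
  R: 105 + 13.57 = 118.57 → 119
  G: 4 + 73.16 = 77.16 → 77
  B: 9 + 0.59×(128−9) = 9 + 70.21 = 79.21 → 79
  → #774d4f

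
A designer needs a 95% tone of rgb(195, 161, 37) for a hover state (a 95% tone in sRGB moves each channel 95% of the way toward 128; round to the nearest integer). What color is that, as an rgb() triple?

Per channel, c → c + 0.95(128 − c):
  R: 195 + 0.95×(128−195) = 195 − 63.65 = 131.35 → 131
  G: 161 − 31.35 = 129.65 → 130
  B: 37 + 0.95×(128−37) = 37 + 86.45 = 123.45 → 123

rgb(131, 130, 123)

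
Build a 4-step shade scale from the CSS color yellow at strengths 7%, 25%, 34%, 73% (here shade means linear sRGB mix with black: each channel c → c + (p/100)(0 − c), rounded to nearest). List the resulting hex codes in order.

CSS yellow is rgb(255, 255, 0).
7%: (255 − 17.85 = 237.15→237, 255 − 17.85 = 237.15→237, 0→0) → #EDED00
25%: (255 − 63.75 = 191.25→191, 255 − 63.75 = 191.25→191, 0→0) → #BFBF00
34%: (255 − 86.7 = 168.3→168, 255 − 86.7 = 168.3→168, 0→0) → #A8A800
73%: (255 − 186.15 = 68.85→69, 255 − 186.15 = 68.85→69, 0→0) → #454500

#EDED00, #BFBF00, #A8A800, #454500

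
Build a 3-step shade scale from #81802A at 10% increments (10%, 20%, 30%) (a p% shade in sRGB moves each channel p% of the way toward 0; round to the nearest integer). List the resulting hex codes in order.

#747326, #676622, #5A5A1D

#81802A is rgb(129, 128, 42).
10%: (129 − 12.9 = 116.1→116, 128 − 12.8 = 115.2→115, 42 − 4.2 = 37.8→38) → #747326
20%: (129 − 25.8 = 103.2→103, 128 − 25.6 = 102.4→102, 42 − 8.4 = 33.6→34) → #676622
30%: (129 − 38.7 = 90.3→90, 128 − 38.4 = 89.6→90, 42 − 12.6 = 29.4→29) → #5A5A1D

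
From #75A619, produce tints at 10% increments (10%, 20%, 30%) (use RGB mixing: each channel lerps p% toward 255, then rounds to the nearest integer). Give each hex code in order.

#83AF30, #91B847, #9EC15E

#75A619 is rgb(117, 166, 25).
10%: (117 + 13.8 = 130.8→131, 166 + 8.9 = 174.9→175, 25 + 23 = 48→48) → #83AF30
20%: (117 + 27.6 = 144.6→145, 166 + 17.8 = 183.8→184, 25 + 46 = 71→71) → #91B847
30%: (117 + 41.4 = 158.4→158, 166 + 26.7 = 192.7→193, 25 + 69 = 94→94) → #9EC15E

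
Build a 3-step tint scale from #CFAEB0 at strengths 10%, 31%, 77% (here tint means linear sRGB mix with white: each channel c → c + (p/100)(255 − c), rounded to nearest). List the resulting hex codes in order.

#CFAEB0 is rgb(207, 174, 176).
10%: (207 + 4.8 = 211.8→212, 174 + 8.1 = 182.1→182, 176 + 7.9 = 183.9→184) → #D4B6B8
31%: (207 + 14.88 = 221.88→222, 174 + 25.11 = 199.11→199, 176 + 24.49 = 200.49→200) → #DEC7C8
77%: (207 + 36.96 = 243.96→244, 174 + 62.37 = 236.37→236, 176 + 60.83 = 236.83→237) → #F4ECED

#D4B6B8, #DEC7C8, #F4ECED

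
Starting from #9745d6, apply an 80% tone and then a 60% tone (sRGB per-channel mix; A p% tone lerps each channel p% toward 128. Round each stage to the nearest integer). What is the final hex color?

#9745d6 is rgb(151, 69, 214).
Per channel, c → c + 0.8(128 − c):
  R: 151 − 18.4 = 132.6 → 133
  G: 69 + 0.8×(128−69) = 69 + 47.2 = 116.2 → 116
  B: 214 + 0.8×(128−214) = 214 − 68.8 = 145.2 → 145
After the tone: rgb(133, 116, 145) = #857491.
Lerp each channel 60% toward 128:
  R: 133 + 0.6×(128−133) = 133 − 3 = 130 → 130
  G: 116 + 0.6×(128−116) = 116 + 7.2 = 123.2 → 123
  B: 145 − 10.2 = 134.8 → 135
rgb(130, 123, 135) = #827b87.

#827b87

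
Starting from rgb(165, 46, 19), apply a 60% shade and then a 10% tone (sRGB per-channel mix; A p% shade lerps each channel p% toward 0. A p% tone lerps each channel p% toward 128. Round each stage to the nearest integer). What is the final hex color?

Lerp each channel 60% toward 0:
  R: 165 − 99 = 66 → 66
  G: 46 + 0.6×(0−46) = 46 − 27.6 = 18.4 → 18
  B: 19 + 0.6×(0−19) = 19 − 11.4 = 7.6 → 8
After the shade: rgb(66, 18, 8) = #421208.
A 10% tone moves each channel 10% toward 128:
  R: 66 + 0.1×(128−66) = 66 + 6.2 = 72.2 → 72
  G: 18 + 11 = 29 → 29
  B: 8 + 12 = 20 → 20
rgb(72, 29, 20) = #481D14.

#481D14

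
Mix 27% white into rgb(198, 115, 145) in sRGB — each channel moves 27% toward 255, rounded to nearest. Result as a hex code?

#d599af

Lerp each channel 27% toward 255:
  R: 198 + 0.27×(255−198) = 198 + 15.39 = 213.39 → 213
  G: 115 + 0.27×(255−115) = 115 + 37.8 = 152.8 → 153
  B: 145 + 29.7 = 174.7 → 175
rgb(213, 153, 175) = #d599af.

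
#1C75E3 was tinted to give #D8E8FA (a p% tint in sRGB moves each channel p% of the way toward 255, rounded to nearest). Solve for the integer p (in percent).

#1C75E3 is rgb(28, 117, 227); #D8E8FA is rgb(216, 232, 250).
On the R channel (widest range): 216 ≈ 28 + (p/100)(255 − 28), so p ≈ 100×(216 − 28)/(255 − 28) = 18800/227 = 82.82.
p = 83 reproduces all three channels after rounding.

83%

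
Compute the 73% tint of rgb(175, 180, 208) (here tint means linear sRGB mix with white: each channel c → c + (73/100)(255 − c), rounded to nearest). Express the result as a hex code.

Per channel, c → c + 0.73(255 − c):
  R: 175 + 58.4 = 233.4 → 233
  G: 180 + 0.73×(255−180) = 180 + 54.75 = 234.75 → 235
  B: 208 + 34.31 = 242.31 → 242
rgb(233, 235, 242) = #e9ebf2.

#e9ebf2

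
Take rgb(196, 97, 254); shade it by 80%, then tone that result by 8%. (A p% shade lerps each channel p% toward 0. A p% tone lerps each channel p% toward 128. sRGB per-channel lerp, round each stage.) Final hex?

#2e1c39

Per channel, c → c + 0.8(0 − c):
  R: 196 − 156.8 = 39.2 → 39
  G: 97 + 0.8×(0−97) = 97 − 77.6 = 19.4 → 19
  B: 254 − 203.2 = 50.8 → 51
After the shade: rgb(39, 19, 51) = #271333.
Per channel, c → c + 0.08(128 − c):
  R: 39 + 0.08×(128−39) = 39 + 7.12 = 46.12 → 46
  G: 19 + 8.72 = 27.72 → 28
  B: 51 + 6.16 = 57.16 → 57
rgb(46, 28, 57) = #2e1c39.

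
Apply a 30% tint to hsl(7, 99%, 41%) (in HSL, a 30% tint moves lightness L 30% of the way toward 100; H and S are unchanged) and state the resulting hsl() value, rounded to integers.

hsl(7, 99%, 59%)

L moves 30% from 41 toward 100: 41 + 17.7 = 58.7 → 59.
H and S are unchanged.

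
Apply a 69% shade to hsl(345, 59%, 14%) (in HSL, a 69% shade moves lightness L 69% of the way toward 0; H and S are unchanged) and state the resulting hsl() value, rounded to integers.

hsl(345, 59%, 4%)

L moves 69% from 14 toward 0: 14 − 9.66 = 4.34 → 4.
H and S are unchanged.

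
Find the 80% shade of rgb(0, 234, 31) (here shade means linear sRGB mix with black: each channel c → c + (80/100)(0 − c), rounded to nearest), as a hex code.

#002F06

An 80% shade moves each channel 80% toward 0:
  R: 0 + 0.8×(0−0) = 0 + 0 = 0 → 0
  G: 234 + 0.8×(0−234) = 234 − 187.2 = 46.8 → 47
  B: 31 − 24.8 = 6.2 → 6
rgb(0, 47, 6) = #002F06.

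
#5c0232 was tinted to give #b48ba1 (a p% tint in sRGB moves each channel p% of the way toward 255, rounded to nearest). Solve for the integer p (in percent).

#5c0232 is rgb(92, 2, 50); #b48ba1 is rgb(180, 139, 161).
On the G channel (widest range): 139 ≈ 2 + (p/100)(255 − 2), so p ≈ 100×(139 − 2)/(255 − 2) = 13700/253 = 54.15.
p = 54 reproduces all three channels after rounding.

54%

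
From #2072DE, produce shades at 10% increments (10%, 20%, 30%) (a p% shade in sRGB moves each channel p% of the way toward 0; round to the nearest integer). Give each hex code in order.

#1D67C8, #1A5BB2, #16509B

#2072DE is rgb(32, 114, 222).
10%: (32 − 3.2 = 28.8→29, 114 − 11.4 = 102.6→103, 222 − 22.2 = 199.8→200) → #1D67C8
20%: (32 − 6.4 = 25.6→26, 114 − 22.8 = 91.2→91, 222 − 44.4 = 177.6→178) → #1A5BB2
30%: (32 − 9.6 = 22.4→22, 114 − 34.2 = 79.8→80, 222 − 66.6 = 155.4→155) → #16509B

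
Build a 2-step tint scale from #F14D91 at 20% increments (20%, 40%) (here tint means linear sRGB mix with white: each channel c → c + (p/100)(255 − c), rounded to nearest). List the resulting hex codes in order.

#F14D91 is rgb(241, 77, 145).
20%: (241 + 2.8 = 243.8→244, 77 + 35.6 = 112.6→113, 145 + 22 = 167→167) → #F471A7
40%: (241 + 5.6 = 246.6→247, 77 + 71.2 = 148.2→148, 145 + 44 = 189→189) → #F794BD

#F471A7, #F794BD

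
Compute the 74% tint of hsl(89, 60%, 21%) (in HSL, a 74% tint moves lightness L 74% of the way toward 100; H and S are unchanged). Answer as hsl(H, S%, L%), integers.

hsl(89, 60%, 79%)

L moves 74% from 21 toward 100: 21 + 58.46 = 79.46 → 79.
H and S are unchanged.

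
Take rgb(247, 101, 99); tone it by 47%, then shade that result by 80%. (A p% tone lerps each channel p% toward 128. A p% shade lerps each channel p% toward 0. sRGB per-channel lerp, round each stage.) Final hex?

Lerp each channel 47% toward 128:
  R: 247 − 55.93 = 191.07 → 191
  G: 101 + 0.47×(128−101) = 101 + 12.69 = 113.69 → 114
  B: 99 + 0.47×(128−99) = 99 + 13.63 = 112.63 → 113
After the tone: rgb(191, 114, 113) = #bf7271.
Per channel, c → c + 0.8(0 − c):
  R: 191 − 152.8 = 38.2 → 38
  G: 114 − 91.2 = 22.8 → 23
  B: 113 + 0.8×(0−113) = 113 − 90.4 = 22.6 → 23
rgb(38, 23, 23) = #261717.

#261717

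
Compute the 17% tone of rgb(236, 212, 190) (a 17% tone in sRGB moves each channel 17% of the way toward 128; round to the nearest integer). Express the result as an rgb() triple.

A 17% tone moves each channel 17% toward 128:
  R: 236 + 0.17×(128−236) = 236 − 18.36 = 217.64 → 218
  G: 212 + 0.17×(128−212) = 212 − 14.28 = 197.72 → 198
  B: 190 − 10.54 = 179.46 → 179

rgb(218, 198, 179)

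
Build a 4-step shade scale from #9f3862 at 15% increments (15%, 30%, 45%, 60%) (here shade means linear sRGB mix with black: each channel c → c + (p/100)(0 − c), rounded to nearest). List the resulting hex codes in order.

#873053, #6f2745, #571f36, #401627

#9f3862 is rgb(159, 56, 98).
15%: (159 − 23.85 = 135.15→135, 56 − 8.4 = 47.6→48, 98 − 14.7 = 83.3→83) → #873053
30%: (159 − 47.7 = 111.3→111, 56 − 16.8 = 39.2→39, 98 − 29.4 = 68.6→69) → #6f2745
45%: (159 − 71.55 = 87.45→87, 56 − 25.2 = 30.8→31, 98 − 44.1 = 53.9→54) → #571f36
60%: (159 − 95.4 = 63.6→64, 56 − 33.6 = 22.4→22, 98 − 58.8 = 39.2→39) → #401627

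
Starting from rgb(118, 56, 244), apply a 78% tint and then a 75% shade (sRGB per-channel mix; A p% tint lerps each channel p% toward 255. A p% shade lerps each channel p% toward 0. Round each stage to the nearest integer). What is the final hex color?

A 78% tint moves each channel 78% toward 255:
  R: 118 + 106.86 = 224.86 → 225
  G: 56 + 155.22 = 211.22 → 211
  B: 244 + 8.58 = 252.58 → 253
After the tint: rgb(225, 211, 253) = #E1D3FD.
A 75% shade moves each channel 75% toward 0:
  R: 225 − 168.75 = 56.25 → 56
  G: 211 + 0.75×(0−211) = 211 − 158.25 = 52.75 → 53
  B: 253 − 189.75 = 63.25 → 63
rgb(56, 53, 63) = #38353F.

#38353F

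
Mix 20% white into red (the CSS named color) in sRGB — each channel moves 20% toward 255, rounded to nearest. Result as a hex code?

#ff3333

CSS red is rgb(255, 0, 0).
Lerp each channel 20% toward 255:
  R: 255 + 0 = 255 → 255
  G: 0 + 0.2×(255−0) = 0 + 51 = 51 → 51
  B: 0 + 51 = 51 → 51
rgb(255, 51, 51) = #ff3333.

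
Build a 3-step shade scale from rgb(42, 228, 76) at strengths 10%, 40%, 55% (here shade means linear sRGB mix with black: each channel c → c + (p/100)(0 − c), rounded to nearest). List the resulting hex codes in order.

#26CD44, #19892E, #136722

10%: (42 − 4.2 = 37.8→38, 228 − 22.8 = 205.2→205, 76 − 7.6 = 68.4→68) → #26CD44
40%: (42 − 16.8 = 25.2→25, 228 − 91.2 = 136.8→137, 76 − 30.4 = 45.6→46) → #19892E
55%: (42 − 23.1 = 18.9→19, 228 − 125.4 = 102.6→103, 76 − 41.8 = 34.2→34) → #136722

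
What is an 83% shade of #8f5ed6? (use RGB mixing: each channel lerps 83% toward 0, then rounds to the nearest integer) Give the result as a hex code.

#8f5ed6 is rgb(143, 94, 214).
Lerp each channel 83% toward 0:
  R: 143 − 118.69 = 24.31 → 24
  G: 94 + 0.83×(0−94) = 94 − 78.02 = 15.98 → 16
  B: 214 − 177.62 = 36.38 → 36
rgb(24, 16, 36) = #181024.

#181024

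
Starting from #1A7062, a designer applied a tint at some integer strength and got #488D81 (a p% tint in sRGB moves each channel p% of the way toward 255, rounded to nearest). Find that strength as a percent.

#1A7062 is rgb(26, 112, 98); #488D81 is rgb(72, 141, 129).
On the R channel (widest range): 72 ≈ 26 + (p/100)(255 − 26), so p ≈ 100×(72 − 26)/(255 − 26) = 4600/229 = 20.09.
p = 20 reproduces all three channels after rounding.

20%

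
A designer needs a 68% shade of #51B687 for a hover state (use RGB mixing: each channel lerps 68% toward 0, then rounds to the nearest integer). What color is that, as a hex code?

#51B687 is rgb(81, 182, 135).
Per channel, c → c + 0.68(0 − c):
  R: 81 − 55.08 = 25.92 → 26
  G: 182 + 0.68×(0−182) = 182 − 123.76 = 58.24 → 58
  B: 135 − 91.8 = 43.2 → 43
rgb(26, 58, 43) = #1A3A2B.

#1A3A2B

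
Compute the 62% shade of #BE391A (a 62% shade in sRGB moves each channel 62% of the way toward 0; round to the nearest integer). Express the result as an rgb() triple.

rgb(72, 22, 10)

#BE391A is rgb(190, 57, 26).
Per channel, c → c + 0.62(0 − c):
  R: 190 + 0.62×(0−190) = 190 − 117.8 = 72.2 → 72
  G: 57 + 0.62×(0−57) = 57 − 35.34 = 21.66 → 22
  B: 26 + 0.62×(0−26) = 26 − 16.12 = 9.88 → 10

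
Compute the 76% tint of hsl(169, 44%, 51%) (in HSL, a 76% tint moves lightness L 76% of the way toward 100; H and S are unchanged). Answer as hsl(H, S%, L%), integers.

L moves 76% from 51 toward 100: 51 + 37.24 = 88.24 → 88.
H and S are unchanged.

hsl(169, 44%, 88%)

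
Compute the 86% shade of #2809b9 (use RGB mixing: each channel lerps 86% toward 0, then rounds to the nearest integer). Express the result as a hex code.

#06011a

#2809b9 is rgb(40, 9, 185).
Per channel, c → c + 0.86(0 − c):
  R: 40 − 34.4 = 5.6 → 6
  G: 9 + 0.86×(0−9) = 9 − 7.74 = 1.26 → 1
  B: 185 − 159.1 = 25.9 → 26
rgb(6, 1, 26) = #06011a.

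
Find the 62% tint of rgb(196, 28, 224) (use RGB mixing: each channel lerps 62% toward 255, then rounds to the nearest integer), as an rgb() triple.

Lerp each channel 62% toward 255:
  R: 196 + 0.62×(255−196) = 196 + 36.58 = 232.58 → 233
  G: 28 + 140.74 = 168.74 → 169
  B: 224 + 0.62×(255−224) = 224 + 19.22 = 243.22 → 243

rgb(233, 169, 243)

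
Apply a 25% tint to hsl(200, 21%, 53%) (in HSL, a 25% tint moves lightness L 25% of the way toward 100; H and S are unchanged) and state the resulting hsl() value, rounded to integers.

hsl(200, 21%, 65%)

L moves 25% from 53 toward 100: 53 + 11.75 = 64.75 → 65.
H and S are unchanged.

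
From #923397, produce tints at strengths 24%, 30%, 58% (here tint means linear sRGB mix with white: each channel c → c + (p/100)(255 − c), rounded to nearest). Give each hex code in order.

#923397 is rgb(146, 51, 151).
24%: (146 + 26.16 = 172.16→172, 51 + 48.96 = 99.96→100, 151 + 24.96 = 175.96→176) → #ac64b0
30%: (146 + 32.7 = 178.7→179, 51 + 61.2 = 112.2→112, 151 + 31.2 = 182.2→182) → #b370b6
58%: (146 + 63.22 = 209.22→209, 51 + 118.32 = 169.32→169, 151 + 60.32 = 211.32→211) → #d1a9d3

#ac64b0, #b370b6, #d1a9d3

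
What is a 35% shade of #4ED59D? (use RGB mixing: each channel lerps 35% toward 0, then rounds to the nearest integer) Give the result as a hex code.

#338A66

#4ED59D is rgb(78, 213, 157).
Lerp each channel 35% toward 0:
  R: 78 + 0.35×(0−78) = 78 − 27.3 = 50.7 → 51
  G: 213 + 0.35×(0−213) = 213 − 74.55 = 138.45 → 138
  B: 157 − 54.95 = 102.05 → 102
rgb(51, 138, 102) = #338A66.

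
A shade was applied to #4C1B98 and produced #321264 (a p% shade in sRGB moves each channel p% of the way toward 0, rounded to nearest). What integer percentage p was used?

#4C1B98 is rgb(76, 27, 152); #321264 is rgb(50, 18, 100).
On the B channel (widest range): 100 ≈ 152 + (p/100)(0 − 152), so p ≈ 100×(100 − 152)/(0 − 152) = -5200/-152 = 34.21.
p = 34 reproduces all three channels after rounding.

34%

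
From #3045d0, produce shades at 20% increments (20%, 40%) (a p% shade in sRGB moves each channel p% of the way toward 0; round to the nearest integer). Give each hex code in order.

#2637a6, #1d297d

#3045d0 is rgb(48, 69, 208).
20%: (48 − 9.6 = 38.4→38, 69 − 13.8 = 55.2→55, 208 − 41.6 = 166.4→166) → #2637a6
40%: (48 − 19.2 = 28.8→29, 69 − 27.6 = 41.4→41, 208 − 83.2 = 124.8→125) → #1d297d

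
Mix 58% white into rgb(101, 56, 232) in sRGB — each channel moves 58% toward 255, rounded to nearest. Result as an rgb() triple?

A 58% tint moves each channel 58% toward 255:
  R: 101 + 0.58×(255−101) = 101 + 89.32 = 190.32 → 190
  G: 56 + 0.58×(255−56) = 56 + 115.42 = 171.42 → 171
  B: 232 + 13.34 = 245.34 → 245

rgb(190, 171, 245)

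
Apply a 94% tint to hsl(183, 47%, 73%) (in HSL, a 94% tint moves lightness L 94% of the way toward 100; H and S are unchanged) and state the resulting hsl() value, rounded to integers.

hsl(183, 47%, 98%)

L moves 94% from 73 toward 100: 73 + 25.38 = 98.38 → 98.
H and S are unchanged.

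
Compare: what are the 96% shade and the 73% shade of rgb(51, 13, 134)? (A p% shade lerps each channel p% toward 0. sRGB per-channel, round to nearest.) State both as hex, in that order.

#020105, #0e0424

96% shade:
  R: 51 + 0.96×(0−51) = 51 − 48.96 = 2.04 → 2
  G: 13 − 12.48 = 0.52 → 1
  B: 134 − 128.64 = 5.36 → 5
  → #020105
73% shade:
  R: 51 − 37.23 = 13.77 → 14
  G: 13 − 9.49 = 3.51 → 4
  B: 134 + 0.73×(0−134) = 134 − 97.82 = 36.18 → 36
  → #0e0424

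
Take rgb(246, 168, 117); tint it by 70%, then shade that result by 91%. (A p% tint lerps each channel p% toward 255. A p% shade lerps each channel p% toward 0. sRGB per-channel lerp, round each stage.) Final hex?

Per channel, c → c + 0.7(255 − c):
  R: 246 + 6.3 = 252.3 → 252
  G: 168 + 0.7×(255−168) = 168 + 60.9 = 228.9 → 229
  B: 117 + 96.6 = 213.6 → 214
After the tint: rgb(252, 229, 214) = #FCE5D6.
Per channel, c → c + 0.91(0 − c):
  R: 252 − 229.32 = 22.68 → 23
  G: 229 + 0.91×(0−229) = 229 − 208.39 = 20.61 → 21
  B: 214 + 0.91×(0−214) = 214 − 194.74 = 19.26 → 19
rgb(23, 21, 19) = #171513.

#171513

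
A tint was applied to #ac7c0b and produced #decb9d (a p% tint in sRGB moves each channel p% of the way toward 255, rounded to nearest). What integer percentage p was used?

#ac7c0b is rgb(172, 124, 11); #decb9d is rgb(222, 203, 157).
On the B channel (widest range): 157 ≈ 11 + (p/100)(255 − 11), so p ≈ 100×(157 − 11)/(255 − 11) = 14600/244 = 59.84.
p = 60 reproduces all three channels after rounding.

60%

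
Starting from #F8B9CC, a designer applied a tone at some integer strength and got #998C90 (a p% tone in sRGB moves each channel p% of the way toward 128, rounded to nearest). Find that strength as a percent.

#F8B9CC is rgb(248, 185, 204); #998C90 is rgb(153, 140, 144).
On the R channel (widest range): 153 ≈ 248 + (p/100)(128 − 248), so p ≈ 100×(153 − 248)/(128 − 248) = -9500/-120 = 79.17.
p = 79 reproduces all three channels after rounding.

79%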